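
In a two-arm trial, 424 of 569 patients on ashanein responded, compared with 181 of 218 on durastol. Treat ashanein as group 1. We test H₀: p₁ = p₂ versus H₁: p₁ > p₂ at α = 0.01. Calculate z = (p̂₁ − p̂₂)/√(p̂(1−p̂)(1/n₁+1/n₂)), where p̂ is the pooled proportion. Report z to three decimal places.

p̂₁ = 424/569 = 0.745167, p̂₂ = 181/218 = 0.830275.
Pooled p̂ = (424+181)/(569+218) = 605/787 = 0.768742.
SE = √(p̂(1−p̂)(1/n₁+1/n₂)) = √(0.768742·0.231258·0.00634463) = √(0.00112793) = 0.033585.
z = (0.745167 − 0.830275)/0.033585 = -0.085108/0.033585 = -2.534.
p-value = P(Z > -2.534) ≈ 0.9944. With α = 0.01, fail to reject H₀.

z = -2.534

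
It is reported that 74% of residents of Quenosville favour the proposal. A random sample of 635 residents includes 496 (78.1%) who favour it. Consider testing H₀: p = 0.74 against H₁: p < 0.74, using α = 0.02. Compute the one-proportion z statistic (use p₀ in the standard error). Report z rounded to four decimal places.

z = 2.3613

p̂ = 496/635 = 0.7811024.
Under H₀, SE = √(0.74·0.26/635) = √(0.000302992) = 0.0174067.
z = (0.7811024 − 0.74)/0.0174067 = 0.0411024/0.0174067 = 2.3613.
p-value = P(Z < 2.361) ≈ 0.9909; since p > α = 0.02, fail to reject H₀.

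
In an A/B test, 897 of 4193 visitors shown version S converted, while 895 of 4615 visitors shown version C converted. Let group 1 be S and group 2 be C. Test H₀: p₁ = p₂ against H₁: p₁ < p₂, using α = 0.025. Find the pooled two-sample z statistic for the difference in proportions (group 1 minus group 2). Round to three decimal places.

z = 2.328

p̂₁ = 897/4193 = 0.21393, p̂₂ = 895/4615 = 0.19393.
Pooled p̂ = (897+895)/(4193+4615) = 1792/8808 = 0.20345.
SE = √(0.162059 × 0.000455177) = 0.00859.
z = (0.21393 − 0.19393)/0.00859 = 0.02000/0.00859 = 2.328.
p-value = P(Z < 2.328) ≈ 0.9900, so at α = 0.025 we fail to reject H₀.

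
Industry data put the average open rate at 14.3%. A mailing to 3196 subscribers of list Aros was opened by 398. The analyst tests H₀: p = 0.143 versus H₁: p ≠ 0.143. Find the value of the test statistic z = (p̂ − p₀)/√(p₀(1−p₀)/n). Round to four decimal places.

z = -2.9826

p̂ = 398/3196 ≈ 0.1245307.
Standard error under H₀: √(0.143×0.857/3196) = 0.0061923.
z = (0.1245307 − 0.143)/0.0061923 = -0.0184693/0.0061923 = -2.9826.
Two-sided p-value ≈ 2·Φ(−2.983) = 0.0029.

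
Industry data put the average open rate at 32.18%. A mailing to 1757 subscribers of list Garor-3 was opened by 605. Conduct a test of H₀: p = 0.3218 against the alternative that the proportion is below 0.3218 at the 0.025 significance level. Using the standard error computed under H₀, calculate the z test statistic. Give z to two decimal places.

p̂ = 605/1757 ≈ 0.34434.
Under H₀, SE = √(0.3218·0.6782/1757) = √(0.000124214) = 0.01115.
z = (0.34434 − 0.3218)/0.01115 = 0.02254/0.01115 = 2.02.
p-value = P(Z < 2.022) ≈ 0.9784. With α = 0.025, fail to reject H₀.

z = 2.02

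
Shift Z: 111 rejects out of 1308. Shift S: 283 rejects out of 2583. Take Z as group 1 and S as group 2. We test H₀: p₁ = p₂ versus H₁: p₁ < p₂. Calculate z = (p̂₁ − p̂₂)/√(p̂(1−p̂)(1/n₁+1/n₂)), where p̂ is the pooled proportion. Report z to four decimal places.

p̂₁ = 111/1308 ≈ 0.084862, p̂₂ = 283/2583 ≈ 0.109563.
Pooled p̂ = (111+283)/(1308+2583) = 394/3891 = 0.101259.
SE = √(p̂(1−p̂)(1/n₁+1/n₂)) = √(0.101259·0.898741·0.00115167) = √(0.000104809) = 0.010238.
z = (0.084862 − 0.109563)/0.010238 = -0.024701/0.010238 = -2.4127.

z = -2.4127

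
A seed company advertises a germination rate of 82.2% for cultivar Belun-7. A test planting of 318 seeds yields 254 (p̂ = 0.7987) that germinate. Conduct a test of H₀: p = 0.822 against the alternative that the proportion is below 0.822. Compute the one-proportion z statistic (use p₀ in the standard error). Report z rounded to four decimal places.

z = -1.0843

p̂ = 254/318 ≈ 0.798742.
SE = √(p₀(1−p₀)/n) = √(0.14632/318) = 0.021450.
z = (0.798742 − 0.822)/0.021450 = -0.023258/0.021450 = -1.0843.
p-value = P(Z < -1.084) ≈ 0.1391.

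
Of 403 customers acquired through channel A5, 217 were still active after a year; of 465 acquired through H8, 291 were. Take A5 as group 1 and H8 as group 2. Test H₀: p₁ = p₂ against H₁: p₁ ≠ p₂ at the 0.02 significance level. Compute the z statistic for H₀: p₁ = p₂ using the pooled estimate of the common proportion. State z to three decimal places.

z = -2.605

p̂₁ = 217/403 = 0.53846, p̂₂ = 291/465 = 0.62581.
Pooled p̂ = (217+291)/(403+465) = 508/868 = 0.58525.
SE = √(0.242732 × 0.00463193) = 0.03353.
z = (0.53846 − 0.62581)/0.03353 = -0.08735/0.03353 = -2.605.
Two-sided p-value ≈ 2·Φ(−2.605) = 0.0092; since p < α = 0.02, reject H₀.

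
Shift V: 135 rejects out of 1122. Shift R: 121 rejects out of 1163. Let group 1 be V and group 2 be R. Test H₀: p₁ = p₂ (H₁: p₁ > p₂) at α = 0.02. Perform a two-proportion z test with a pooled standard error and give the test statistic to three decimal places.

p̂₁ = 135/1122 = 0.12032, p̂₂ = 121/1163 = 0.10404.
Pooled p̂ = (135+121)/(1122+1163) = 256/2285 = 0.11204.
SE = √(0.0994832 × 0.00175111) = 0.01320.
z = (0.12032 − 0.10404)/0.01320 = 0.01628/0.01320 = 1.233.
p-value = P(Z > 1.233) ≈ 0.1087; since p > α = 0.02, fail to reject H₀.

z = 1.233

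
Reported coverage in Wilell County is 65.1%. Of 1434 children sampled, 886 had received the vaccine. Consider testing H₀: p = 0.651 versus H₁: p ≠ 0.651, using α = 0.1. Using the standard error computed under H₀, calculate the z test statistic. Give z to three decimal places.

z = -2.633

p̂ = 886/1434 = 0.61785.
Standard error under H₀: √(0.651×0.349/1434) = 0.01259.
z = (0.61785 − 0.651)/0.01259 = -0.03315/0.01259 = -2.633.
Two-sided p-value ≈ 2·Φ(−2.633) = 0.0085, so at α = 0.1 we reject H₀.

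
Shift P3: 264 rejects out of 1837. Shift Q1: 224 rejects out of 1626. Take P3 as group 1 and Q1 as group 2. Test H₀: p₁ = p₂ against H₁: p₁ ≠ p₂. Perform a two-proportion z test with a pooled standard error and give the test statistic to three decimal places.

z = 0.502

p̂₁ = 264/1837 ≈ 0.14371, p̂₂ = 224/1626 ≈ 0.13776.
Pooled p̂ = (264+224)/(1837+1626) = 488/3463 = 0.14092.
SE = √(p̂(1−p̂)(1/n₁+1/n₂)) = √(0.14092·0.85908·0.00115937) = √(0.000140354) = 0.01185.
z = (0.14371 − 0.13776)/0.01185 = 0.00595/0.01185 = 0.502.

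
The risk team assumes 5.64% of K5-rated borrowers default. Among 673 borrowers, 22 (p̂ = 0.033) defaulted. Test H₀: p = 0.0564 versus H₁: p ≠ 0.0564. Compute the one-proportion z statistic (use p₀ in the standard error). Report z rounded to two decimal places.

z = -2.67

p̂ = 22/673 ≈ 0.03269.
Under H₀, SE = √(0.0564·0.9436/673) = √(7.90773e-05) = 0.00889.
z = (0.03269 − 0.0564)/0.00889 = -0.02371/0.00889 = -2.67.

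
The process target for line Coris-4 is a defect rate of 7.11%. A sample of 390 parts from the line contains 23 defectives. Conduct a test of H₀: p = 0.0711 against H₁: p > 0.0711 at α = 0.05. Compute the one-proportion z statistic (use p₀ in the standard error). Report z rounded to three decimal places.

p̂ = 23/390 = 0.05897.
Under H₀, SE = √(0.0711·0.9289/390) = √(0.000169346) = 0.01301.
z = (0.05897 − 0.0711)/0.01301 = -0.01213/0.01301 = -0.932.
p-value = P(Z > -0.932) ≈ 0.8243. With α = 0.05, fail to reject H₀.

z = -0.932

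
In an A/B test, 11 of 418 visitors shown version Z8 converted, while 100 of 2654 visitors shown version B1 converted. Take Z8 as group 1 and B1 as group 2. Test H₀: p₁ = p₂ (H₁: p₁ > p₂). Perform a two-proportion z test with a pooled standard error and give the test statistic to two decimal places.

p̂₁ = 11/418 ≈ 0.0263, p̂₂ = 100/2654 ≈ 0.0377.
Pooled p̂ = (11+100)/(418+2654) = 111/3072 = 0.0361.
SE = √(0.0348272 × 0.00276913) = 0.0098.
z = (0.0263 − 0.0377)/0.0098 = -0.0114/0.0098 = -1.16.
p-value = P(Z > -1.157) ≈ 0.8764.

z = -1.16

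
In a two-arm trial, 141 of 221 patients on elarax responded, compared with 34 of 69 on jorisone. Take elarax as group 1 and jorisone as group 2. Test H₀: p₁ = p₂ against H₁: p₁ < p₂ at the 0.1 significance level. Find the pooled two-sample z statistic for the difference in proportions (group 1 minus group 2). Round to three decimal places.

z = 2.153

p̂₁ = 141/221 = 0.63801, p̂₂ = 34/69 = 0.49275.
Pooled p̂ = (141+34)/(221+69) = 175/290 = 0.60345.
SE = √(p̂(1−p̂)(1/n₁+1/n₂)) = √(0.60345·0.39655·0.0190176) = √(0.00455089) = 0.06746.
z = (0.63801 − 0.49275)/0.06746 = 0.14526/0.06746 = 2.153.
p-value = P(Z < 2.153) ≈ 0.9843; since p > α = 0.1, fail to reject H₀.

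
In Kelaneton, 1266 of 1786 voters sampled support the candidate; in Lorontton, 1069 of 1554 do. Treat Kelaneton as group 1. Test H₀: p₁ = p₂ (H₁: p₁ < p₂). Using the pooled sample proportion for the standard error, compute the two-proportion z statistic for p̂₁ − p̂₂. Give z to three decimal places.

z = 1.316

p̂₁ = 1266/1786 = 0.708847, p̂₂ = 1069/1554 = 0.687902.
Pooled p̂ = (1266+1069)/(1786+1554) = 2335/3340 = 0.699102.
SE = √(p̂(1−p̂)(1/n₁+1/n₂)) = √(0.699102·0.300898·0.00120341) = √(0.000253148) = 0.015911.
z = (0.708847 − 0.687902)/0.015911 = 0.020945/0.015911 = 1.316.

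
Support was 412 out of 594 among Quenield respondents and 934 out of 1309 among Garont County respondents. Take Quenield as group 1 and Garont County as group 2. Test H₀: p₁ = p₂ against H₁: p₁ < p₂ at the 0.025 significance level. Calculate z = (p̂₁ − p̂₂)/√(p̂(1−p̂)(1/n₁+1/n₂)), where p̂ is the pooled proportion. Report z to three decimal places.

p̂₁ = 412/594 ≈ 0.69360, p̂₂ = 934/1309 ≈ 0.71352.
Pooled p̂ = (412+934)/(594+1309) = 1346/1903 = 0.70730.
SE = √(0.207025 × 0.00244744) = 0.02251.
z = (0.69360 − 0.71352)/0.02251 = -0.01992/0.02251 = -0.885.
p-value = P(Z < -0.885) ≈ 0.1881. With α = 0.025, fail to reject H₀.

z = -0.885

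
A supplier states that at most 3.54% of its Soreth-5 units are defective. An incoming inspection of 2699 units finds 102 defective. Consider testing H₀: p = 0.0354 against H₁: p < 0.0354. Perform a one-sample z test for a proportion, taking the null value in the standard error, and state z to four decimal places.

p̂ = 102/2699 ≈ 0.0377918.
Standard error under H₀: √(0.0354×0.9646/2699) = 0.0035569.
z = (0.0377918 − 0.0354)/0.0035569 = 0.0023918/0.0035569 = 0.6724.
p-value = P(Z < 0.672) ≈ 0.7493.

z = 0.6724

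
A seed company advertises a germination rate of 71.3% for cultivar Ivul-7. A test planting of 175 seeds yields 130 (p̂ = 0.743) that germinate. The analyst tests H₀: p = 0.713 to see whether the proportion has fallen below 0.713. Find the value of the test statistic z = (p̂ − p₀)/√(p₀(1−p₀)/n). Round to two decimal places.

p̂ = 130/175 ≈ 0.7429.
Standard error under H₀: √(0.713×0.287/175) = 0.0342.
z = (0.7429 − 0.713)/0.0342 = 0.0299/0.0342 = 0.87.
p-value = P(Z < 0.873) ≈ 0.8087.

z = 0.87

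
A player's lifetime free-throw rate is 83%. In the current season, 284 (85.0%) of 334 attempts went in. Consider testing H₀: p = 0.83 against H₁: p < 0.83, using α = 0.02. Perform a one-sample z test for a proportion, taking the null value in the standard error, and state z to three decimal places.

p̂ = 284/334 ≈ 0.85030.
Under H₀, SE = √(0.83·0.17/334) = √(0.000422455) = 0.02055.
z = (0.85030 − 0.83)/0.02055 = 0.02030/0.02055 = 0.988.
p-value = P(Z < 0.988) ≈ 0.8383. With α = 0.02, fail to reject H₀.

z = 0.988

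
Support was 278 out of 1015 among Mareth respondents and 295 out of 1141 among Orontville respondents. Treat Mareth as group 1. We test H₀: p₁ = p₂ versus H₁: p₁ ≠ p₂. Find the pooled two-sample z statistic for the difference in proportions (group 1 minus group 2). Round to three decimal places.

z = 0.805

p̂₁ = 278/1015 = 0.27389, p̂₂ = 295/1141 = 0.25855.
Pooled p̂ = (278+295)/(1015+1141) = 573/2156 = 0.26577.
SE = √(0.195136 × 0.00186165) = 0.01906.
z = (0.27389 − 0.25855)/0.01906 = 0.01534/0.01906 = 0.805.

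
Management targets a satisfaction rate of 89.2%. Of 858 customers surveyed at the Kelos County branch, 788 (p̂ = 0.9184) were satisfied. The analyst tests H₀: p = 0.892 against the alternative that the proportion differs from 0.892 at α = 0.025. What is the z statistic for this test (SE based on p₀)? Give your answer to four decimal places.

p̂ = 788/858 = 0.918415.
Standard error under H₀: √(0.892×0.108/858) = 0.010596.
z = (0.918415 − 0.892)/0.010596 = 0.026415/0.010596 = 2.4929.
Two-sided p-value ≈ 2·Φ(−2.493) = 0.0127; since p < α = 0.025, reject H₀.

z = 2.4929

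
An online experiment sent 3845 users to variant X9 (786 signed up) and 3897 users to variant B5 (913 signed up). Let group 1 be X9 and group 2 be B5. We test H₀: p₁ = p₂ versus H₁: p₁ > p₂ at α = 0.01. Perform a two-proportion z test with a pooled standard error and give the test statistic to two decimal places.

z = -3.17

p̂₁ = 786/3845 = 0.20442, p̂₂ = 913/3897 = 0.23428.
Pooled p̂ = (786+913)/(3845+3897) = 1699/7742 = 0.21945.
SE = √(0.171293 × 0.000516686) = 0.00941.
z = (0.20442 − 0.23428)/0.00941 = -0.02986/0.00941 = -3.17.
p-value = P(Z > -3.174) ≈ 0.9992; since p > α = 0.01, fail to reject H₀.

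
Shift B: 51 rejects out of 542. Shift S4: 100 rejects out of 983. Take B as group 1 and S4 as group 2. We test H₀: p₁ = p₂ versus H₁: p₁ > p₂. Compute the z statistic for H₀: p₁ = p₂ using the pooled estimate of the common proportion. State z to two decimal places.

z = -0.48

p̂₁ = 51/542 ≈ 0.09410, p̂₂ = 100/983 ≈ 0.10173.
Pooled p̂ = (51+100)/(542+983) = 151/1525 = 0.09902.
SE = √(0.0892121 × 0.00286231) = 0.01598.
z = (0.09410 − 0.10173)/0.01598 = -0.00763/0.01598 = -0.48.
p-value = P(Z > -0.478) ≈ 0.6836.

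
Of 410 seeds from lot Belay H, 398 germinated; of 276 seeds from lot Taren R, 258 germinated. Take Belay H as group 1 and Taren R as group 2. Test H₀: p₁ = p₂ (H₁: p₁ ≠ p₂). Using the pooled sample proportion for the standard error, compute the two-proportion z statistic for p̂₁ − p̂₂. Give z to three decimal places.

p̂₁ = 398/410 ≈ 0.97073, p̂₂ = 258/276 ≈ 0.93478.
Pooled p̂ = (398+258)/(410+276) = 656/686 = 0.95627.
SE = √(p̂(1−p̂)(1/n₁+1/n₂)) = √(0.95627·0.04373·0.00606221) = √(0.000253518) = 0.01592.
z = (0.97073 − 0.93478)/0.01592 = 0.03595/0.01592 = 2.258.
p-value = 2·P(Z > 2.258) ≈ 0.0240.

z = 2.258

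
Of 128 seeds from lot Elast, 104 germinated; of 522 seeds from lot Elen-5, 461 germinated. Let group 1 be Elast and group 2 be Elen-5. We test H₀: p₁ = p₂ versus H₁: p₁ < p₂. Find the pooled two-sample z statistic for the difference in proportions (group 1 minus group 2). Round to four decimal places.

z = -2.1243

p̂₁ = 104/128 = 0.8125000, p̂₂ = 461/522 = 0.8831418.
Pooled p̂ = (104+461)/(128+522) = 565/650 = 0.8692308.
SE = √(p̂(1−p̂)(1/n₁+1/n₂)) = √(0.8692308·0.1307692·0.00972821) = √(0.00110579) = 0.0332535.
z = (0.8125000 − 0.8831418)/0.0332535 = -0.0706418/0.0332535 = -2.1243.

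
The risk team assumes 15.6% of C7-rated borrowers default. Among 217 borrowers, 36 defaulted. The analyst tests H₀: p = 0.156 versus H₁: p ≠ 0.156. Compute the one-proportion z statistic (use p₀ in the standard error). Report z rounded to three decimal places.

z = 0.402

p̂ = 36/217 ≈ 0.16590.
Standard error under H₀: √(0.156×0.844/217) = 0.02463.
z = (0.16590 − 0.156)/0.02463 = 0.00990/0.02463 = 0.402.
Two-sided p-value ≈ 2·Φ(−0.402) = 0.6878.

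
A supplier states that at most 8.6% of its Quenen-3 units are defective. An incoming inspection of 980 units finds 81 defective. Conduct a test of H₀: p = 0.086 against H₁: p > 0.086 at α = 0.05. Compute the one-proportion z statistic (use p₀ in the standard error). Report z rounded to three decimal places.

z = -0.374

p̂ = 81/980 = 0.08265.
SE = √(p₀(1−p₀)/n) = √(0.078604/980) = 0.00896.
z = (0.08265 − 0.086)/0.00896 = -0.00335/0.00896 = -0.374.
p-value = P(Z > -0.374) ≈ 0.6457, so at α = 0.05 we fail to reject H₀.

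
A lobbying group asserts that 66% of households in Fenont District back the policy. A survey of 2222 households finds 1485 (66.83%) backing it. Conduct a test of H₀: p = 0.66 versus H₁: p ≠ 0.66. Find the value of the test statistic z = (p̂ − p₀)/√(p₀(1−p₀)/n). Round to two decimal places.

z = 0.83

p̂ = 1485/2222 ≈ 0.6683.
SE = √(p₀(1−p₀)/n) = √(0.2244/2222) = 0.0100.
z = (0.6683 − 0.66)/0.0100 = 0.0083/0.0100 = 0.83.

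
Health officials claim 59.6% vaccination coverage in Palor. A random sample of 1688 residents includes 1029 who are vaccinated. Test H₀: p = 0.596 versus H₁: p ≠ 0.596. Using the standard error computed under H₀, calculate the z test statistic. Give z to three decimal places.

p̂ = 1029/1688 ≈ 0.609597.
SE = √(p₀(1−p₀)/n) = √(0.24078/1688) = 0.011943.
z = (0.609597 − 0.596)/0.011943 = 0.013597/0.011943 = 1.138.
Two-sided p-value ≈ 2·Φ(−1.138) = 0.2549.

z = 1.138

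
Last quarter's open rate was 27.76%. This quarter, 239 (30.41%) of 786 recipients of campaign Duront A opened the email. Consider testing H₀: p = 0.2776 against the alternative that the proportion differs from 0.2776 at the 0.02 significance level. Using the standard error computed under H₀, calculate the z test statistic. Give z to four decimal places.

p̂ = 239/786 ≈ 0.304071.
Standard error under H₀: √(0.2776×0.7224/786) = 0.015973.
z = (0.304071 − 0.2776)/0.015973 = 0.026471/0.015973 = 1.6572.
p-value = 2·P(Z > 1.657) ≈ 0.0975; since p > α = 0.02, fail to reject H₀.

z = 1.6572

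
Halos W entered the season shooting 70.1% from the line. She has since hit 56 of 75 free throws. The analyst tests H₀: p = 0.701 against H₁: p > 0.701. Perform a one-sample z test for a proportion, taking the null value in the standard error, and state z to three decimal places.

z = 0.864

p̂ = 56/75 ≈ 0.74667.
Under H₀, SE = √(0.701·0.299/75) = √(0.00279465) = 0.05286.
z = (0.74667 − 0.701)/0.05286 = 0.04567/0.05286 = 0.864.
p-value = P(Z > 0.864) ≈ 0.1938.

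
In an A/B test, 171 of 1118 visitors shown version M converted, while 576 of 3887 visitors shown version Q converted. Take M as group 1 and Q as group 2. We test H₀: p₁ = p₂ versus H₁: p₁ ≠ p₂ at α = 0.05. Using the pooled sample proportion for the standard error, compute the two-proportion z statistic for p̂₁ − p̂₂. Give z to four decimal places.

p̂₁ = 171/1118 ≈ 0.152952, p̂₂ = 576/3887 ≈ 0.148186.
Pooled p̂ = (171+576)/(1118+3887) = 747/5005 = 0.149251.
SE = √(0.126975 × 0.00115172) = 0.012093.
z = (0.152952 − 0.148186)/0.012093 = 0.004766/0.012093 = 0.3941.
p-value = 2·P(Z > 0.394) ≈ 0.6935. With α = 0.05, fail to reject H₀.

z = 0.3941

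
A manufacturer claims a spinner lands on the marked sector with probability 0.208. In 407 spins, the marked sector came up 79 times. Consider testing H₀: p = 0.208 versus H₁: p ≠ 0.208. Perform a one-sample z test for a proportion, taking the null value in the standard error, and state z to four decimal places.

z = -0.6907

p̂ = 79/407 = 0.194103.
Standard error under H₀: √(0.208×0.792/407) = 0.020119.
z = (0.194103 − 0.208)/0.020119 = -0.013897/0.020119 = -0.6907.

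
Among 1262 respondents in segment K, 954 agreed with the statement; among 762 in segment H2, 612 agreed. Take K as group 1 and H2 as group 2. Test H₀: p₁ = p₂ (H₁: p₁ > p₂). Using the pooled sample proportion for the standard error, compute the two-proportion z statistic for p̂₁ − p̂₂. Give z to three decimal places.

z = -2.459

p̂₁ = 954/1262 = 0.75594, p̂₂ = 612/762 = 0.80315.
Pooled p̂ = (954+612)/(1262+762) = 1566/2024 = 0.77372.
SE = √(p̂(1−p̂)(1/n₁+1/n₂)) = √(0.77372·0.22628·0.00210473) = √(0.000368496) = 0.01920.
z = (0.75594 − 0.80315)/0.01920 = -0.04721/0.01920 = -2.459.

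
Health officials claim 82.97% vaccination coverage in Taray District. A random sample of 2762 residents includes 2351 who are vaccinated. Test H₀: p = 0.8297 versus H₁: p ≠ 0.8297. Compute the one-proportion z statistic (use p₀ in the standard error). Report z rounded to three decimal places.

p̂ = 2351/2762 ≈ 0.851195.
SE = √(p₀(1−p₀)/n) = √(0.1413/2762) = 0.007152.
z = (0.851195 − 0.8297)/0.007152 = 0.021495/0.007152 = 3.005.
p-value = 2·P(Z > 3.005) ≈ 0.0027.

z = 3.005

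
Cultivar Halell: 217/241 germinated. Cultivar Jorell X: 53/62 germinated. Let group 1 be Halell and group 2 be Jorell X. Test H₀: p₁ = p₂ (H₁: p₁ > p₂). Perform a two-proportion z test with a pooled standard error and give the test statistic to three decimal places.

p̂₁ = 217/241 = 0.90041, p̂₂ = 53/62 = 0.85484.
Pooled p̂ = (217+53)/(241+62) = 270/303 = 0.89109.
SE = √(0.0970493 × 0.0202784) = 0.04436.
z = (0.90041 − 0.85484)/0.04436 = 0.04557/0.04436 = 1.027.
p-value = P(Z > 1.027) ≈ 0.1521.

z = 1.027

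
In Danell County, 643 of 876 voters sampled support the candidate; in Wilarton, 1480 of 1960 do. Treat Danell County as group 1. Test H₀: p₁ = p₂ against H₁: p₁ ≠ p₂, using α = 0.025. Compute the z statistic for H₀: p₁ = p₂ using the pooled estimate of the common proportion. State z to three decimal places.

z = -1.196

p̂₁ = 643/876 ≈ 0.73402, p̂₂ = 1480/1960 ≈ 0.75510.
Pooled p̂ = (643+1480)/(876+1960) = 2123/2836 = 0.74859.
SE = √(p̂(1−p̂)(1/n₁+1/n₂)) = √(0.74859·0.25141·0.00165176) = √(0.000310866) = 0.01763.
z = (0.73402 − 0.75510)/0.01763 = -0.02108/0.01763 = -1.196.
p-value = 2·P(Z > 1.196) ≈ 0.2318; since p > α = 0.025, fail to reject H₀.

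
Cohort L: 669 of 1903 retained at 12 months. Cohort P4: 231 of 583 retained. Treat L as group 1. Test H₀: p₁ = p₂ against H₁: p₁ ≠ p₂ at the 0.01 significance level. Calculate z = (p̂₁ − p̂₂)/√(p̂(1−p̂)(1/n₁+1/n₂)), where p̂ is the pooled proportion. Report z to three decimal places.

p̂₁ = 669/1903 = 0.35155, p̂₂ = 231/583 = 0.39623.
Pooled p̂ = (669+231)/(1903+583) = 900/2486 = 0.36203.
SE = √(p̂(1−p̂)(1/n₁+1/n₂)) = √(0.36203·0.63797·0.00224075) = √(0.000517532) = 0.02275.
z = (0.35155 − 0.39623)/0.02275 = -0.04468/0.02275 = -1.964.
Two-sided p-value ≈ 2·Φ(−1.964) = 0.0495. With α = 0.01, fail to reject H₀.

z = -1.964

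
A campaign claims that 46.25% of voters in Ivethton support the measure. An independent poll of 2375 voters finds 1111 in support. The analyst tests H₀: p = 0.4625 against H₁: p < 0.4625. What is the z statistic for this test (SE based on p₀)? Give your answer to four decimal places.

z = 0.5170

p̂ = 1111/2375 = 0.467789.
Standard error under H₀: √(0.4625×0.5375/2375) = 0.010231.
z = (0.467789 − 0.4625)/0.010231 = 0.005289/0.010231 = 0.5170.
p-value = P(Z < 0.517) ≈ 0.6974.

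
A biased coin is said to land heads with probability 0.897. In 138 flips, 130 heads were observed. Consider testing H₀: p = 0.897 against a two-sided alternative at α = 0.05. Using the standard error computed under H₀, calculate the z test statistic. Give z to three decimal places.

z = 1.740

p̂ = 130/138 = 0.942029.
Under H₀, SE = √(0.897·0.103/138) = √(0.0006695) = 0.025875.
z = (0.942029 − 0.897)/0.025875 = 0.045029/0.025875 = 1.740.
Two-sided p-value ≈ 2·Φ(−1.740) = 0.0818; since p > α = 0.05, fail to reject H₀.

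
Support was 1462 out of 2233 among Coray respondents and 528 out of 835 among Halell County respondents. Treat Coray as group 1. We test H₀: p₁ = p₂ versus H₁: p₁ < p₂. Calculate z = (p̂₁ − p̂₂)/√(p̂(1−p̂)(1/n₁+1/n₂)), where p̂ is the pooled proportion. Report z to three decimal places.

p̂₁ = 1462/2233 = 0.654725, p̂₂ = 528/835 = 0.632335.
Pooled p̂ = (1462+528)/(2233+835) = 1990/3068 = 0.648631.
SE = √(p̂(1−p̂)(1/n₁+1/n₂)) = √(0.648631·0.351369·0.00164543) = √(0.000375009) = 0.019365.
z = (0.654725 − 0.632335)/0.019365 = 0.022390/0.019365 = 1.156.

z = 1.156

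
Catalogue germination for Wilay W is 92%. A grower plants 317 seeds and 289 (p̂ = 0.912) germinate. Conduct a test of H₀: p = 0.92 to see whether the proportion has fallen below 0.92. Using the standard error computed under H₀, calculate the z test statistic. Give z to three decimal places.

p̂ = 289/317 ≈ 0.91167.
Standard error under H₀: √(0.92×0.08/317) = 0.01524.
z = (0.91167 − 0.92)/0.01524 = -0.00833/0.01524 = -0.547.

z = -0.547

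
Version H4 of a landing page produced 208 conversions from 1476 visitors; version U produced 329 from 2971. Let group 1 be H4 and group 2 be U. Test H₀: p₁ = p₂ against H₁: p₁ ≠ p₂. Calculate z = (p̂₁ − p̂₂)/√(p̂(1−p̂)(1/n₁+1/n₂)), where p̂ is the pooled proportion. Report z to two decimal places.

z = 2.91

p̂₁ = 208/1476 ≈ 0.14092, p̂₂ = 329/2971 ≈ 0.11074.
Pooled p̂ = (208+329)/(1476+2971) = 537/4447 = 0.12076.
SE = √(p̂(1−p̂)(1/n₁+1/n₂)) = √(0.12076·0.87924·0.00101409) = √(0.00010767) = 0.01038.
z = (0.14092 − 0.11074)/0.01038 = 0.03018/0.01038 = 2.91.
p-value = 2·P(Z > 2.909) ≈ 0.0036.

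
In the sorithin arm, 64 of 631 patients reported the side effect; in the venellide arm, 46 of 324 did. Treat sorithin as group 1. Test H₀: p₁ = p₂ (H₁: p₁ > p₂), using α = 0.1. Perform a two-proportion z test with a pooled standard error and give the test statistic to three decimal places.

p̂₁ = 64/631 ≈ 0.10143, p̂₂ = 46/324 ≈ 0.14198.
Pooled p̂ = (64+46)/(631+324) = 110/955 = 0.11518.
SE = √(p̂(1−p̂)(1/n₁+1/n₂)) = √(0.11518·0.88482·0.00467121) = √(0.000476071) = 0.02182.
z = (0.10143 − 0.14198)/0.02182 = -0.04055/0.02182 = -1.858.
p-value = P(Z > -1.858) ≈ 0.9684, so at α = 0.1 we fail to reject H₀.

z = -1.858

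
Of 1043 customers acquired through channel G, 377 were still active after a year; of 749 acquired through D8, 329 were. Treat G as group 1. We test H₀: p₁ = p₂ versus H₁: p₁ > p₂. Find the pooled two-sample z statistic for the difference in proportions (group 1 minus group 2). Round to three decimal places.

p̂₁ = 377/1043 = 0.36146, p̂₂ = 329/749 = 0.43925.
Pooled p̂ = (377+329)/(1043+749) = 706/1792 = 0.39397.
SE = √(p̂(1−p̂)(1/n₁+1/n₂)) = √(0.39397·0.60603·0.00229389) = √(0.000547684) = 0.02340.
z = (0.36146 − 0.43925)/0.02340 = -0.07779/0.02340 = -3.324.

z = -3.324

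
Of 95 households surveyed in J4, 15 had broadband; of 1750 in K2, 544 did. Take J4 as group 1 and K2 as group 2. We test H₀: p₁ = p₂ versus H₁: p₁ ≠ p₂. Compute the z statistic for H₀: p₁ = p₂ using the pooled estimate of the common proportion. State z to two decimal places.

z = -3.16

p̂₁ = 15/95 = 0.1579, p̂₂ = 544/1750 = 0.3109.
Pooled p̂ = (15+544)/(95+1750) = 559/1845 = 0.3030.
SE = √(0.211184 × 0.0110977) = 0.0484.
z = (0.1579 − 0.3109)/0.0484 = -0.1530/0.0484 = -3.16.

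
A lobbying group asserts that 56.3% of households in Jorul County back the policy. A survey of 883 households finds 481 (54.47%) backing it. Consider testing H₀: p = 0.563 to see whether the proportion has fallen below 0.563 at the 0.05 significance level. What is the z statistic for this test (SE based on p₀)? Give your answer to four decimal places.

p̂ = 481/883 ≈ 0.544734.
Standard error under H₀: √(0.563×0.437/883) = 0.016692.
z = (0.544734 − 0.563)/0.016692 = -0.018266/0.016692 = -1.0943.
p-value = P(Z < -1.094) ≈ 0.1369. With α = 0.05, fail to reject H₀.

z = -1.0943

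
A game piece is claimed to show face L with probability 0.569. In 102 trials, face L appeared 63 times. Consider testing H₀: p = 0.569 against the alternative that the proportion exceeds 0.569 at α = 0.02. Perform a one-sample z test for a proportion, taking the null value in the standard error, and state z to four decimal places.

p̂ = 63/102 ≈ 0.617647.
Under H₀, SE = √(0.569·0.431/102) = √(0.0024043) = 0.049034.
z = (0.617647 − 0.569)/0.049034 = 0.048647/0.049034 = 0.9921.
p-value = P(Z > 0.992) ≈ 0.1606. With α = 0.02, fail to reject H₀.

z = 0.9921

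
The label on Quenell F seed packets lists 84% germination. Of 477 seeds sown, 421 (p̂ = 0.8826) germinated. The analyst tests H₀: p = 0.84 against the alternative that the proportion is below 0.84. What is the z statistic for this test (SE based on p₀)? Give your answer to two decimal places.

p̂ = 421/477 = 0.8826.
SE = √(p₀(1−p₀)/n) = √(0.1344/477) = 0.0168.
z = (0.8826 − 0.84)/0.0168 = 0.0426/0.0168 = 2.54.

z = 2.54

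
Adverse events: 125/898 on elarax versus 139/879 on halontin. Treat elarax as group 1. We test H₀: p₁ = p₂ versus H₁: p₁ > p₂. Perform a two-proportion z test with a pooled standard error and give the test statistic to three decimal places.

z = -1.122

p̂₁ = 125/898 ≈ 0.139198, p̂₂ = 139/879 ≈ 0.158134.
Pooled p̂ = (125+139)/(898+879) = 264/1777 = 0.148565.
SE = √(p̂(1−p̂)(1/n₁+1/n₂)) = √(0.148565·0.851435·0.00225124) = √(0.000284767) = 0.016875.
z = (0.139198 − 0.158134)/0.016875 = -0.018936/0.016875 = -1.122.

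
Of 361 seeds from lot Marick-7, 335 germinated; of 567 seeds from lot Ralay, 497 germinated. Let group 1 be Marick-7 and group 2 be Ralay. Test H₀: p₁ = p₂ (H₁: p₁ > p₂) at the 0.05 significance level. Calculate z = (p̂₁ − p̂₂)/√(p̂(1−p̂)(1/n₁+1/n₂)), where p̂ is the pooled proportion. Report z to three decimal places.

p̂₁ = 335/361 ≈ 0.92798, p̂₂ = 497/567 ≈ 0.87654.
Pooled p̂ = (335+497)/(361+567) = 832/928 = 0.89655.
SE = √(p̂(1−p̂)(1/n₁+1/n₂)) = √(0.89655·0.10345·0.00453375) = √(0.000420491) = 0.02051.
z = (0.92798 − 0.87654)/0.02051 = 0.05144/0.02051 = 2.508.
p-value = P(Z > 2.508) ≈ 0.0061, so at α = 0.05 we reject H₀.

z = 2.508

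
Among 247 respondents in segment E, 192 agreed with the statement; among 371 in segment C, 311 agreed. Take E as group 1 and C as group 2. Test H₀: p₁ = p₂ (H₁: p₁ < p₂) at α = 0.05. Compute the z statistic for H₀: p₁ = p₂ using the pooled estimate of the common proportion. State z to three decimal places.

z = -1.907

p̂₁ = 192/247 ≈ 0.77733, p̂₂ = 311/371 ≈ 0.83827.
Pooled p̂ = (192+311)/(247+371) = 503/618 = 0.81392.
SE = √(p̂(1−p̂)(1/n₁+1/n₂)) = √(0.81392·0.18608·0.006744) = √(0.00102143) = 0.03196.
z = (0.77733 − 0.83827)/0.03196 = -0.06094/0.03196 = -1.907.
p-value = P(Z < -1.907) ≈ 0.0283; since p < α = 0.05, reject H₀.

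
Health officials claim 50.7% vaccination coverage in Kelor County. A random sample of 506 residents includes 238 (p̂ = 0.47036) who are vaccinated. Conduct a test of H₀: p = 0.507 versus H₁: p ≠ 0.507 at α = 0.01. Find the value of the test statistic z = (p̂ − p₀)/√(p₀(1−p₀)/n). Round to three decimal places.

z = -1.649

p̂ = 238/506 ≈ 0.470356.
SE = √(p₀(1−p₀)/n) = √(0.24995/506) = 0.022226.
z = (0.470356 − 0.507)/0.022226 = -0.036644/0.022226 = -1.649.
p-value = 2·P(Z > 1.649) ≈ 0.0992, so at α = 0.01 we fail to reject H₀.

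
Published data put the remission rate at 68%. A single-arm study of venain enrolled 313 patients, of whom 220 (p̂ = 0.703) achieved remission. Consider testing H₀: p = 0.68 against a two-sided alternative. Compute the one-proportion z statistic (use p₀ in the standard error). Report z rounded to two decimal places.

p̂ = 220/313 = 0.7029.
SE = √(p₀(1−p₀)/n) = √(0.2176/313) = 0.0264.
z = (0.7029 − 0.68)/0.0264 = 0.0229/0.0264 = 0.87.
p-value = 2·P(Z > 0.868) ≈ 0.3856.

z = 0.87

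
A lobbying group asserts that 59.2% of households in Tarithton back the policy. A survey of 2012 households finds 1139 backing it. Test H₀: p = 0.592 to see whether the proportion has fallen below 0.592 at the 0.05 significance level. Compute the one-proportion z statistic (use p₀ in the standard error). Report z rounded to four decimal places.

p̂ = 1139/2012 = 0.5661034.
SE = √(p₀(1−p₀)/n) = √(0.24154/2012) = 0.0109566.
z = (0.5661034 − 0.592)/0.0109566 = -0.0258966/0.0109566 = -2.3636.
p-value = P(Z < -2.364) ≈ 0.0091. With α = 0.05, reject H₀.

z = -2.3636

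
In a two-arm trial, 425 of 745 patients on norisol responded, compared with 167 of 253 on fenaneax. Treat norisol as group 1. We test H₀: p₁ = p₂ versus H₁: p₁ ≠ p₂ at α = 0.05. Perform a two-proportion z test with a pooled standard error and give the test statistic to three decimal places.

z = -2.507

p̂₁ = 425/745 ≈ 0.57047, p̂₂ = 167/253 ≈ 0.66008.
Pooled p̂ = (425+167)/(745+253) = 592/998 = 0.59319.
SE = √(0.241316 × 0.00529485) = 0.03575.
z = (0.57047 − 0.66008)/0.03575 = -0.08961/0.03575 = -2.507.
Two-sided p-value ≈ 2·Φ(−2.507) = 0.0122; since p < α = 0.05, reject H₀.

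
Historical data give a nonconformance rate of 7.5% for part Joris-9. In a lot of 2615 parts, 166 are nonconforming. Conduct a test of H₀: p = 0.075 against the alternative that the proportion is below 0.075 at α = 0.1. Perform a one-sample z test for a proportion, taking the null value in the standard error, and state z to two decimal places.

z = -2.24

p̂ = 166/2615 = 0.06348.
Standard error under H₀: √(0.075×0.925/2615) = 0.00515.
z = (0.06348 − 0.075)/0.00515 = -0.01152/0.00515 = -2.24.
p-value = P(Z < -2.237) ≈ 0.0127, so at α = 0.1 we reject H₀.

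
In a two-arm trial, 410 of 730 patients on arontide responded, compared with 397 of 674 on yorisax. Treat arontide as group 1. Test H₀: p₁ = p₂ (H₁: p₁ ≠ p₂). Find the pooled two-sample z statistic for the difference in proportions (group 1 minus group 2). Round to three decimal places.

p̂₁ = 410/730 ≈ 0.56164, p̂₂ = 397/674 ≈ 0.58902.
Pooled p̂ = (410+397)/(730+674) = 807/1404 = 0.57479.
SE = √(0.244407 × 0.00285354) = 0.02641.
z = (0.56164 − 0.58902)/0.02641 = -0.02738/0.02641 = -1.037.

z = -1.037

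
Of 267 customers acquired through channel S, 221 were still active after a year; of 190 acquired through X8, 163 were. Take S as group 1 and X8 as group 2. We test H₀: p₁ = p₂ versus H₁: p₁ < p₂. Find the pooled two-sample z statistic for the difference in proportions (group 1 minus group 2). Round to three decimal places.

z = -0.868

p̂₁ = 221/267 = 0.82772, p̂₂ = 163/190 = 0.85789.
Pooled p̂ = (221+163)/(267+190) = 384/457 = 0.84026.
SE = √(0.134221 × 0.00900848) = 0.03477.
z = (0.82772 − 0.85789)/0.03477 = -0.03017/0.03477 = -0.868.
p-value = P(Z < -0.868) ≈ 0.1927.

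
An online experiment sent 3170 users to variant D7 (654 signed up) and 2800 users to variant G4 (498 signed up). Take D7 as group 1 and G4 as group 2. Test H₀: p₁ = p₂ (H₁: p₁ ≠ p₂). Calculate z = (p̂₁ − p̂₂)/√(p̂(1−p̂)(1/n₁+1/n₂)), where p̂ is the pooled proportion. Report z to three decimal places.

z = 2.780

p̂₁ = 654/3170 = 0.206309, p̂₂ = 498/2800 = 0.177857.
Pooled p̂ = (654+498)/(3170+2800) = 1152/5970 = 0.192965.
SE = √(0.155729 × 0.0006726) = 0.010234.
z = (0.206309 − 0.177857)/0.010234 = 0.028452/0.010234 = 2.780.
p-value = 2·P(Z > 2.780) ≈ 0.0054.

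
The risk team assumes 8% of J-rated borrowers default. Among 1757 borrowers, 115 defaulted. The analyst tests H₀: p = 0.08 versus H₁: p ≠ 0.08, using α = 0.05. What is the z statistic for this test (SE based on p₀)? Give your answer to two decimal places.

p̂ = 115/1757 = 0.06545.
Standard error under H₀: √(0.08×0.92/1757) = 0.00647.
z = (0.06545 − 0.08)/0.00647 = -0.01455/0.00647 = -2.25.
p-value = 2·P(Z > 2.248) ≈ 0.0246, so at α = 0.05 we reject H₀.

z = -2.25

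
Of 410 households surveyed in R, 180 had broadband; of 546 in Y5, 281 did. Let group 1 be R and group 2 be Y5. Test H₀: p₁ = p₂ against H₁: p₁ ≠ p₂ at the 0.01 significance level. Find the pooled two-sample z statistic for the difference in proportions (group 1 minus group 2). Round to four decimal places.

p̂₁ = 180/410 ≈ 0.439024, p̂₂ = 281/546 ≈ 0.514652.
Pooled p̂ = (180+281)/(410+546) = 461/956 = 0.482218.
SE = √(p̂(1−p̂)(1/n₁+1/n₂)) = √(0.482218·0.517782·0.00427053) = √(0.00106628) = 0.032654.
z = (0.439024 − 0.514652)/0.032654 = -0.075628/0.032654 = -2.3160.
p-value = 2·P(Z > 2.316) ≈ 0.0206; since p > α = 0.01, fail to reject H₀.

z = -2.3160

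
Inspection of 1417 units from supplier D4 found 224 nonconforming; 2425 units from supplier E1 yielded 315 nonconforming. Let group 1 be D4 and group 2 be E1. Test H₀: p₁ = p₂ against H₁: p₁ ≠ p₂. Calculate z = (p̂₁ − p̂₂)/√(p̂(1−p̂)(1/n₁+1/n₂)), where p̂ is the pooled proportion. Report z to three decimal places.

p̂₁ = 224/1417 = 0.15808, p̂₂ = 315/2425 = 0.12990.
Pooled p̂ = (224+315)/(1417+2425) = 539/3842 = 0.14029.
SE = √(p̂(1−p̂)(1/n₁+1/n₂)) = √(0.14029·0.85971·0.00111809) = √(0.000134852) = 0.01161.
z = (0.15808 − 0.12990)/0.01161 = 0.02818/0.01161 = 2.427.
Two-sided p-value ≈ 2·Φ(−2.427) = 0.0152.

z = 2.427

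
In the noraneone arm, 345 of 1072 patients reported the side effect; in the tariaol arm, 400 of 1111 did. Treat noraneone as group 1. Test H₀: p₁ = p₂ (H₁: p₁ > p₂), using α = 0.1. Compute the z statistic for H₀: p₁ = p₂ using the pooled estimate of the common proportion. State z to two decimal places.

z = -1.88

p̂₁ = 345/1072 = 0.3218, p̂₂ = 400/1111 = 0.3600.
Pooled p̂ = (345+400)/(1072+1111) = 745/2183 = 0.3413.
SE = √(p̂(1−p̂)(1/n₁+1/n₂)) = √(0.3413·0.6587·0.00183293) = √(0.000412053) = 0.0203.
z = (0.3218 − 0.3600)/0.0203 = -0.0382/0.0203 = -1.88.
p-value = P(Z > -1.882) ≈ 0.9701, so at α = 0.1 we fail to reject H₀.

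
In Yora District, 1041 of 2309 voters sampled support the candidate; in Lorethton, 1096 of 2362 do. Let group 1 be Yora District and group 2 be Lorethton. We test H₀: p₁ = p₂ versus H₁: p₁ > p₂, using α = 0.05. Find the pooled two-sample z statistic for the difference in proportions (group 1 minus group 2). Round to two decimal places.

p̂₁ = 1041/2309 ≈ 0.4508, p̂₂ = 1096/2362 ≈ 0.4640.
Pooled p̂ = (1041+1096)/(2309+2362) = 2137/4671 = 0.4575.
SE = √(0.248194 × 0.000856458) = 0.0146.
z = (0.4508 − 0.4640)/0.0146 = -0.0132/0.0146 = -0.90.
p-value = P(Z > -0.903) ≈ 0.8168, so at α = 0.05 we fail to reject H₀.

z = -0.90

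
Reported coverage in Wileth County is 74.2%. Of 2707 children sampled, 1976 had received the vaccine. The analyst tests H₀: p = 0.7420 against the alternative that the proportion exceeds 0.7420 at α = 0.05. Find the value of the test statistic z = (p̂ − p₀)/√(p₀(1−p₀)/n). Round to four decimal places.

z = -1.4318

p̂ = 1976/2707 ≈ 0.7299594.
SE = √(p₀(1−p₀)/n) = √(0.19144/2707) = 0.0084095.
z = (0.7299594 − 0.742)/0.0084095 = -0.0120406/0.0084095 = -1.4318.
p-value = P(Z > -1.432) ≈ 0.9239, so at α = 0.05 we fail to reject H₀.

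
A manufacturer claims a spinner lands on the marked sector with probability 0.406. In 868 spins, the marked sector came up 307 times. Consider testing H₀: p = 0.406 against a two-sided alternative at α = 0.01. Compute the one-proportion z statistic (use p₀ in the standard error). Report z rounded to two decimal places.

z = -3.14

p̂ = 307/868 ≈ 0.35369.
Under H₀, SE = √(0.406·0.594/868) = √(0.000277839) = 0.01667.
z = (0.35369 − 0.406)/0.01667 = -0.05231/0.01667 = -3.14.
p-value = 2·P(Z > 3.138) ≈ 0.0017, so at α = 0.01 we reject H₀.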